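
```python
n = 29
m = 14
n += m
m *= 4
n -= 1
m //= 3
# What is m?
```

Trace:
`n = 29` → n = 29
`m = 14` → m = 14
`n += m` → n = 43
`m *= 4` → m = 56
`n -= 1` → n = 42
`m //= 3` → m = 18
So m = 18

Answer: 18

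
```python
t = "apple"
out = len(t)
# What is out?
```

Trace:
`t = "apple"` → t = 'apple'
`out = len(t)` → out = 5
So out = 5

Answer: 5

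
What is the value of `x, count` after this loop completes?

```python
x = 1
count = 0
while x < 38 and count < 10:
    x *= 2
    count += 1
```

Double until >= 38 or 10 iterations
`x, count` takes the values: (1, 0) → (2, 0) → (2, 1) → (4, 1) → (4, 2) → (8, 2) → (8, 3) → (16, 3) → (16, 4) → (32, 4) → (32, 5) → (64, 5) → (64, 6)

Answer: 64, 6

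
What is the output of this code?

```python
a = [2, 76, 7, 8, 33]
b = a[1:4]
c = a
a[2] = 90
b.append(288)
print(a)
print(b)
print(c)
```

Key concept: slice vs alias.
Step by step:
`a = [2, 76, 7, 8, 33]` → a = [2, 76, 7, 8, 33]
`b = a[1:4]` → b = [76, 7, 8]
`c = a` → c = [2, 76, 7, 8, 33] (same object as a)
`a[2] = 90` → a = [2, 76, 90, 8, 33] (same object as c); c = [2, 76, 90, 8, 33] (same object as a)
`b.append(288)` → b = [76, 7, 8, 288]
`print(a)` → prints [2, 76, 90, 8, 33]
`print(b)` → prints [76, 7, 8, 288]
`print(c)` → prints [2, 76, 90, 8, 33]

Answer:
[2, 76, 90, 8, 33]
[76, 7, 8, 288]
[2, 76, 90, 8, 33]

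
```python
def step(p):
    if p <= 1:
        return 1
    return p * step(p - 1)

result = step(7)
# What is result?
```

step(7) = 7 * 6 * 5 * 4 * 3 * 2 * 1 = 5040

Answer: 5040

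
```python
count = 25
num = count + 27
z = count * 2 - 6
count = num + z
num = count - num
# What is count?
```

Trace:
`count = 25` → count = 25
`num = count + 27` → num = 52
`z = count * 2 - 6` → z = 44
`count = num + z` → count = 96
`num = count - num` → num = 44
So count = 96

Answer: 96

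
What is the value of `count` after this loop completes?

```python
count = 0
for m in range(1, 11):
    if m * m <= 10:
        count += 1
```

Count numbers where m² ≤ 10
`count` takes the values: 0 → 1 → 2 → 3

Answer: 3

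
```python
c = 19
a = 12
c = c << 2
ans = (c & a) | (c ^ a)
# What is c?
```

Trace:
`c = 19` → c = 19
`a = 12` → a = 12
`c = c << 2` → c = 76
`ans = (c & a) | (c ^ a)` → ans = 76
So c = 76

Answer: 76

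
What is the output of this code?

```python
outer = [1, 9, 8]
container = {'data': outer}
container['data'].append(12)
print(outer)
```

Key concept: dict holds reference to list.
Step by step:
`outer = [1, 9, 8]` → outer = [1, 9, 8]
`container = {'data': outer}` → container = {'data': [1, 9, 8]}
`container['data'].append(12)` → outer = [1, 9, 8, 12]; container = {'data': [1, 9, 8, 12]}
`print(outer)` → prints [1, 9, 8, 12]

Answer: [1, 9, 8, 12]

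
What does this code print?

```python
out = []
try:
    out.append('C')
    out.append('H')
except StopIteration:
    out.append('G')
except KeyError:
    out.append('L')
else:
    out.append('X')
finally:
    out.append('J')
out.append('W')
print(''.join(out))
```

Execution trace: 'C' (try body) → 'H' (try body, no exception) → 'X' (else) → 'J' (finally) → 'W' (after the try/except). Output: CHXJW

Answer: CHXJW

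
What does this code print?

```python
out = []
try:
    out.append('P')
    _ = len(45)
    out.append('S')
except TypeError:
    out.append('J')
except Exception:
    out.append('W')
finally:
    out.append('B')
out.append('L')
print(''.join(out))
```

Execution trace: 'P' (try body) → 'J' (except TypeError) → 'B' (finally) → 'L' (after the try/except). Output: PJBL

Answer: PJBL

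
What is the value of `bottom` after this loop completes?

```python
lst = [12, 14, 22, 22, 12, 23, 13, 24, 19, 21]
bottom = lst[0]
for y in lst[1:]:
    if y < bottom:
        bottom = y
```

Minimum of [12, 14, 22, 22, 12, 23, 13, 24, 19, 21]
`bottom` takes the values: 12

Answer: 12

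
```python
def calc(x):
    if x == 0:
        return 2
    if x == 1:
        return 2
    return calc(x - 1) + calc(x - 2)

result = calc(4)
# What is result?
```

Build up from base cases: calc(0)=2, calc(1)=2, calc(2)=4, calc(3)=6, calc(4)=10

Answer: 10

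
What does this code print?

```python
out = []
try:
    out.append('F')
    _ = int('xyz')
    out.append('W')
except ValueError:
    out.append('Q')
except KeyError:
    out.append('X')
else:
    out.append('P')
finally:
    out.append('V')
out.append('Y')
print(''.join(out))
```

Execution trace: 'F' (try body) → 'Q' (except ValueError) → 'V' (finally) → 'Y' (after the try/except). Output: FQVY

Answer: FQVY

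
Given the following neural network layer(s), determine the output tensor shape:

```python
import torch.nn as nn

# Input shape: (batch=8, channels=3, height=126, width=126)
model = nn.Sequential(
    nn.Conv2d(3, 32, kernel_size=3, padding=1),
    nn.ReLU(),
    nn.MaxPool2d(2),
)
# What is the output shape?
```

Input: (8, 3, 126, 126) -> after Conv2d: (8, 32, 126, 126) -> after ReLU: (8, 32, 126, 126) -> Output: (8, 32, 63, 63)

Answer: (8, 32, 63, 63)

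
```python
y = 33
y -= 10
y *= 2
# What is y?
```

Trace:
`y = 33` → y = 33
`y -= 10` → y = 23
`y *= 2` → y = 46
So y = 46

Answer: 46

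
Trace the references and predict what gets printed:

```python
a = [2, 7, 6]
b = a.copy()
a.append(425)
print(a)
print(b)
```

Key concept: list.copy() creates independent copy.
Step by step:
`a = [2, 7, 6]` → a = [2, 7, 6]
`b = a.copy()` → b = [2, 7, 6]
`a.append(425)` → a = [2, 7, 6, 425]
`print(a)` → prints [2, 7, 6, 425]
`print(b)` → prints [2, 7, 6]

Answer:
[2, 7, 6, 425]
[2, 7, 6]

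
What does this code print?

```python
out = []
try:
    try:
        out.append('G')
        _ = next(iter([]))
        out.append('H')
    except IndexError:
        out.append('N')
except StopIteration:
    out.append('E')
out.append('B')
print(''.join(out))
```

Execution trace: 'G' (try body) → 'E' (outer except StopIteration) → 'B' (after the try/except). Output: GEB

Answer: GEB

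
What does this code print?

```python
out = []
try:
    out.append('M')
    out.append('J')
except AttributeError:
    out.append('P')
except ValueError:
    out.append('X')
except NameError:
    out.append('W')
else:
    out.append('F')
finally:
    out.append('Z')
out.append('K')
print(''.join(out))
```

Execution trace: 'M' (try body) → 'J' (try body, no exception) → 'F' (else) → 'Z' (finally) → 'K' (after the try/except). Output: MJFZK

Answer: MJFZK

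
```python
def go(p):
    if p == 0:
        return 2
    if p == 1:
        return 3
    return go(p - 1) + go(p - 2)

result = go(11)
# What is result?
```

Build up from base cases: go(0)=2, go(1)=3, go(2)=5, go(3)=8, go(4)=13, go(5)=21, go(6)=34, ..., go(11)=377

Answer: 377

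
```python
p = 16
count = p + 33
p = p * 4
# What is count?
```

Trace:
`p = 16` → p = 16
`count = p + 33` → count = 49
`p = p * 4` → p = 64
So count = 49

Answer: 49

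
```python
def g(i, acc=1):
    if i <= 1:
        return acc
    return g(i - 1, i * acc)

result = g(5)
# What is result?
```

Accumulator trace (n, acc): (5, 1) -> (4, 5) -> (3, 20) -> (2, 60) -> (1, 120) -> return 120

Answer: 120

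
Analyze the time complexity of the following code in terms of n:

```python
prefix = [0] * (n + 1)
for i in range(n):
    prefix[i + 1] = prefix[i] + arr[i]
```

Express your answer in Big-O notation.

This is Prefix sum computation. Time complexity: O(n).

Answer: O(n)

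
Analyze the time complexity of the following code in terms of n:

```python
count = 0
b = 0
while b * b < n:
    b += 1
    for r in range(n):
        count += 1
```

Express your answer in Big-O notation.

Each loop level contributes: √n × n. Multiplying the contributions gives O(n√n).

Answer: O(n√n)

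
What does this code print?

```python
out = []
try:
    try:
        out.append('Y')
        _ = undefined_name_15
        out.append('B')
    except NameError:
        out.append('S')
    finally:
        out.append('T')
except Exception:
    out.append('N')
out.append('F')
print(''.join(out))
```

Execution trace: 'Y' (inner try body) → 'S' (inner except NameError) → 'T' (inner finally) → 'F' (after the try/except). Output: YSTF

Answer: YSTF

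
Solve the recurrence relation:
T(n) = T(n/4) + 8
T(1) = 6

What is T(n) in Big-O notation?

Each step divides n by 4 and adds 8. After log_4(n) steps we reach T(1)=6. So T(n) = 8·log_4(n) + 6 = O(log n).

Answer: O(log n)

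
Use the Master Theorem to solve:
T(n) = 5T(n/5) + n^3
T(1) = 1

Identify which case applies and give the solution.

a=5, b=5, f(n)=n^3. log_5(5) = 1. Since c=3 > 1 and the regularity condition holds (5(n/5)^3 = (5/5^3)n^3 with 5/5^3 < 1), Case 3 applies: T(n) = Θ(f(n)) = O(n^3).

Answer: O(n^3) - Case 3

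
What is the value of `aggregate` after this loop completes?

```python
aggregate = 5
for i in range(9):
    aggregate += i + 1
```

Start at 5, add 1 to 9 = 50
`aggregate` takes the values: 5 → 6 → 8 → 11 → 15 → 20 → 26 → 33 → 41 → 50

Answer: 50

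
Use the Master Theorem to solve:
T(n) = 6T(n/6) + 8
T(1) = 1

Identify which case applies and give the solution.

a=6, b=6, f(n)=8. log_6(6) = 1. Since c=0 < 1, Case 1 applies: T(n) = Θ(n^log_b(a)) = O(n).

Answer: O(n) - Case 1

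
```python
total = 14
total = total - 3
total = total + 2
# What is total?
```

Trace:
`total = 14` → total = 14
`total = total - 3` → total = 11
`total = total + 2` → total = 13
So total = 13

Answer: 13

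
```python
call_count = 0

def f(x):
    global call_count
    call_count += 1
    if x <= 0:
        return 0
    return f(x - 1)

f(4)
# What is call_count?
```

Linear recursion stepping by 1: 5 calls from x=4 down to ≤0.

Answer: 5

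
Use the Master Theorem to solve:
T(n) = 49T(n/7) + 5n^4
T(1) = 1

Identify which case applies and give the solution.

a=49, b=7, f(n)=5n^4. log_7(49) = 2. Since c=4 > 2 and the regularity condition holds (49(n/7)^4 = (49/7^4)n^4 with 49/7^4 < 1), Case 3 applies: T(n) = Θ(f(n)) = O(n^4).

Answer: O(n^4) - Case 3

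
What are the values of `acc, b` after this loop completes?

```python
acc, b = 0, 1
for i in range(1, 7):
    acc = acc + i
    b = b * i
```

Sum and factorial of 1 to 6
`acc, b` takes the values: (0, 1) → (1, 1) → (3, 1) → (3, 2) → (6, 2) → (6, 6) → (10, 6) → (10, 24) → (15, 24) → (15, 120) → (21, 120) → (21, 720)

Answer: 21, 720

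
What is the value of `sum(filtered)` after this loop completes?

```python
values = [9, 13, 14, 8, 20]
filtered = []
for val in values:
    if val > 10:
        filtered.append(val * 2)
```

Sum of doubled values > 10
`filtered` takes the values: [] → [26] → [26, 28] → [26, 28, 40]
So `sum(filtered)` = 94

Answer: 94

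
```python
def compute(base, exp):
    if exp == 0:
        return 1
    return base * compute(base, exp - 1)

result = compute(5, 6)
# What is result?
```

compute(5, 6) = 5 * 5 * 5 * 5 * 5 * 5 = 15625

Answer: 15625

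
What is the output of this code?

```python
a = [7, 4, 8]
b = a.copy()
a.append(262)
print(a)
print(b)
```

Key concept: list.copy() creates independent copy.
Step by step:
`a = [7, 4, 8]` → a = [7, 4, 8]
`b = a.copy()` → b = [7, 4, 8]
`a.append(262)` → a = [7, 4, 8, 262]
`print(a)` → prints [7, 4, 8, 262]
`print(b)` → prints [7, 4, 8]

Answer:
[7, 4, 8, 262]
[7, 4, 8]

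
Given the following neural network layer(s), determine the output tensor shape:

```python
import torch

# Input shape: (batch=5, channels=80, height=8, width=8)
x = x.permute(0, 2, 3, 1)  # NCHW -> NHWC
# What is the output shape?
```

Input: (5, 80, 8, 8) -> Output: (5, 8, 8, 80)

Answer: (5, 8, 8, 80)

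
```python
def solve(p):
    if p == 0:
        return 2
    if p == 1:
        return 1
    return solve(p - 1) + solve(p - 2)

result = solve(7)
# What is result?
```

Build up from base cases: solve(0)=2, solve(1)=1, solve(2)=3, solve(3)=4, solve(4)=7, solve(5)=11, solve(6)=18, ..., solve(7)=29

Answer: 29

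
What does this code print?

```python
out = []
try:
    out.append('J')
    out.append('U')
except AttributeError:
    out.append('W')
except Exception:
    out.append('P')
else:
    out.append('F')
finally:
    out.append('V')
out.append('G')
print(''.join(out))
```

Execution trace: 'J' (try body) → 'U' (try body, no exception) → 'F' (else) → 'V' (finally) → 'G' (after the try/except). Output: JUFVG

Answer: JUFVG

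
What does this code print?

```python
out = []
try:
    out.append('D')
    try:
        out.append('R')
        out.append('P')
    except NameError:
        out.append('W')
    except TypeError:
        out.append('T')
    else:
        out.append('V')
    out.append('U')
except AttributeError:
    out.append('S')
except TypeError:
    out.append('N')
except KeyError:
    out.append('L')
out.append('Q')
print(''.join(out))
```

Execution trace: 'D' (try body) → 'R' (inner try body) → 'P' (inner try body, no exception) → 'V' (inner else) → 'U' (try body, no exception) → 'Q' (after the try/except). Output: DRPVUQ

Answer: DRPVUQ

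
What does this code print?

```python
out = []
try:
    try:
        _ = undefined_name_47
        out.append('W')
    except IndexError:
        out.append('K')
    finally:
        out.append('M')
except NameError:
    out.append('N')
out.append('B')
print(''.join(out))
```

Execution trace: 'M' (finally) → 'N' (outer except NameError) → 'B' (after the try/except). Output: MNB

Answer: MNB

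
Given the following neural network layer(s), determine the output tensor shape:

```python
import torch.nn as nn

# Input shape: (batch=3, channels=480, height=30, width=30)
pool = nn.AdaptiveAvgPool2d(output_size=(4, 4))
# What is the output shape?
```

Input: (3, 480, 30, 30) -> Output: (3, 480, 4, 4)

Answer: (3, 480, 4, 4)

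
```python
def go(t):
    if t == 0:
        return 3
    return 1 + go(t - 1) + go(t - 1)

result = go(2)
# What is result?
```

go(t) = 1 + 2·go(t-1), go(0)=3. Closed form: (3+1)·2^2 - 1 = 15.

Answer: 15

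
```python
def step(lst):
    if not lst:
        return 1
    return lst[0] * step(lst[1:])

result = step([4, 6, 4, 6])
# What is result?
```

Product over [4, 6, 4, 6] = 4 * 6 * 4 * 6 = 576

Answer: 576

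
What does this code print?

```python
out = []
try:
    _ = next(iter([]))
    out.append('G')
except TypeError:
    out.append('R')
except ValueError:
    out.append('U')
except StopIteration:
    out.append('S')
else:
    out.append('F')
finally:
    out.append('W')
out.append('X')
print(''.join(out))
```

Execution trace: 'S' (except StopIteration) → 'W' (finally) → 'X' (after the try/except). Output: SWX

Answer: SWX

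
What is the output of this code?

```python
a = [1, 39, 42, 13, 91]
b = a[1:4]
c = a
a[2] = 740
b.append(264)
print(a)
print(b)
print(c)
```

Key concept: slice vs alias.
Step by step:
`a = [1, 39, 42, 13, 91]` → a = [1, 39, 42, 13, 91]
`b = a[1:4]` → b = [39, 42, 13]
`c = a` → c = [1, 39, 42, 13, 91] (same object as a)
`a[2] = 740` → a = [1, 39, 740, 13, 91] (same object as c); c = [1, 39, 740, 13, 91] (same object as a)
`b.append(264)` → b = [39, 42, 13, 264]
`print(a)` → prints [1, 39, 740, 13, 91]
`print(b)` → prints [39, 42, 13, 264]
`print(c)` → prints [1, 39, 740, 13, 91]

Answer:
[1, 39, 740, 13, 91]
[39, 42, 13, 264]
[1, 39, 740, 13, 91]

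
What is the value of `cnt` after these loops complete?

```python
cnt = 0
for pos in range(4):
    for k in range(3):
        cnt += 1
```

4 * 3 = 12
`cnt` takes the values: 0 → 1 → 2 → 3 → 4 → 5 → 6 → 7 → 8 → 9 → 10 → 11 → 12

Answer: 12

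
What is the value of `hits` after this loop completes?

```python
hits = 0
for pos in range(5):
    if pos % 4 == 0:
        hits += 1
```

Count numbers divisible by 4 in range(5)
`hits` takes the values: 0 → 1 → 2

Answer: 2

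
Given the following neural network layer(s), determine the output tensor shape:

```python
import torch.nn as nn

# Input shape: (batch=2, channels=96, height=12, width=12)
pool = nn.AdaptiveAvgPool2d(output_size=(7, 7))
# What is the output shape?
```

Input: (2, 96, 12, 12) -> Output: (2, 96, 7, 7)

Answer: (2, 96, 7, 7)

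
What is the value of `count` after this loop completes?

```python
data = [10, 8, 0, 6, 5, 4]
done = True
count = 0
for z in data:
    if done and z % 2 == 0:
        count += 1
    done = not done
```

Count even values at even positions
`count` takes the values: 0 → 1 → 2

Answer: 2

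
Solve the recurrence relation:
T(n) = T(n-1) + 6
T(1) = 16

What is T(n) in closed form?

Unrolling: T(n) = T(1) + 6·(n-1) = 16 + 6(n-1) = 6n + 10.

Answer: T(n) = 6n + 10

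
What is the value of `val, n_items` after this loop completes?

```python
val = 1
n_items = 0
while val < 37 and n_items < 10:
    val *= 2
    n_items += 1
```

Double until >= 37 or 10 iterations
`val, n_items` takes the values: (1, 0) → (2, 0) → (2, 1) → (4, 1) → (4, 2) → (8, 2) → (8, 3) → (16, 3) → (16, 4) → (32, 4) → (32, 5) → (64, 5) → (64, 6)

Answer: 64, 6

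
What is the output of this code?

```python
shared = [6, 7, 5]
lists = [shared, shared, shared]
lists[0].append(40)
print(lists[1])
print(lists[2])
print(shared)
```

Key concept: list of same reference.
Step by step:
`shared = [6, 7, 5]` → shared = [6, 7, 5]
`lists = [shared, shared, shared]` → lists = [[6, 7, 5], [6, 7, 5], [6, 7, 5]]
`lists[0].append(40)` → shared = [6, 7, 5, 40]; lists = [[6, 7, 5, 40], [6, 7, 5, 40], [6, 7, 5, 40]]
`print(lists[1])` → prints [6, 7, 5, 40]
`print(lists[2])` → prints [6, 7, 5, 40]
`print(shared)` → prints [6, 7, 5, 40]

Answer:
[6, 7, 5, 40]
[6, 7, 5, 40]
[6, 7, 5, 40]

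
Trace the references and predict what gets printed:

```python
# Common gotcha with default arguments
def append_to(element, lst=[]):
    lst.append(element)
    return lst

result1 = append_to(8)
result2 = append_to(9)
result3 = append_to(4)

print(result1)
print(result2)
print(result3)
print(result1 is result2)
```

Key concept: mutable default argument gotcha.
Step by step:
`result1 = append_to(8)` → result1 = [8]
`result2 = append_to(9)` → result1 = [8, 9] (same object as result2); result2 = [8, 9] (same object as result1)
`result3 = append_to(4)` → result1 = [8, 9, 4] (same object as result2, result3); result2 = [8, 9, 4] (same object as result1, result3); result3 = [8, 9, 4] (same object as result1, result2)
`print(result1)` → prints [8, 9, 4]
`print(result2)` → prints [8, 9, 4]
`print(result3)` → prints [8, 9, 4]
`print(result1 is result2)` → prints True

Answer:
[8, 9, 4]
[8, 9, 4]
[8, 9, 4]
True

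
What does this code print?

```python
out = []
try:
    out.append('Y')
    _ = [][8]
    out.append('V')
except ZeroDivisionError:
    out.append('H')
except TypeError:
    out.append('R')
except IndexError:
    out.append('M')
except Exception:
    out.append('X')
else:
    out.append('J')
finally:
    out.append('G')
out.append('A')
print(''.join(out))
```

Execution trace: 'Y' (try body) → 'M' (except IndexError) → 'G' (finally) → 'A' (after the try/except). Output: YMGA

Answer: YMGA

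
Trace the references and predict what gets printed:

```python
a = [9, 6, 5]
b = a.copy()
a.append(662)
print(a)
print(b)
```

Key concept: list.copy() creates independent copy.
Step by step:
`a = [9, 6, 5]` → a = [9, 6, 5]
`b = a.copy()` → b = [9, 6, 5]
`a.append(662)` → a = [9, 6, 5, 662]
`print(a)` → prints [9, 6, 5, 662]
`print(b)` → prints [9, 6, 5]

Answer:
[9, 6, 5, 662]
[9, 6, 5]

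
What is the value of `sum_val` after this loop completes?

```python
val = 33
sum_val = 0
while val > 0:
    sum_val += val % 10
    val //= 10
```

Sum digits of 33
`sum_val` takes the values: 0 → 3 → 6

Answer: 6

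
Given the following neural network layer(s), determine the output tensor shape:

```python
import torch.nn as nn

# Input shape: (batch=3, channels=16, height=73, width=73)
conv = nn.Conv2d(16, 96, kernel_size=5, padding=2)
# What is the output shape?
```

Input: (3, 16, 73, 73) -> Output: (3, 96, 73, 73)

Answer: (3, 96, 73, 73)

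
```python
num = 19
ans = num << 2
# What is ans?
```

Trace:
`num = 19` → num = 19
`ans = num << 2` → ans = 76
So ans = 76

Answer: 76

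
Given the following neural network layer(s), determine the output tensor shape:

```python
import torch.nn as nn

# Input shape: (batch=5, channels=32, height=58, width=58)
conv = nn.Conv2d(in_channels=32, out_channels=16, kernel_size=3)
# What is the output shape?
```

Input: (5, 32, 58, 58) -> Output: (5, 16, 56, 56)

Answer: (5, 16, 56, 56)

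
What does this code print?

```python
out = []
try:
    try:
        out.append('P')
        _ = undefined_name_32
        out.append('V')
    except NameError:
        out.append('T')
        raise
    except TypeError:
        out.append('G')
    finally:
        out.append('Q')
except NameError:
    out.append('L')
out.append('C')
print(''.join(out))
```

Execution trace: 'P' (inner try body) → 'T' (inner except NameError) → 'Q' (inner finally) → 'L' (outer except NameError) → 'C' (after the try/except). Output: PTQLC

Answer: PTQLC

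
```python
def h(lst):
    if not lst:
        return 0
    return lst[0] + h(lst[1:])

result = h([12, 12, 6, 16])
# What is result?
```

12 + 12 + 6 + 16 + 0 = 46

Answer: 46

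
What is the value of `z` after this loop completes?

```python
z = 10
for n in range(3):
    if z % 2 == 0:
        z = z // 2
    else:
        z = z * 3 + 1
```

Collatz-style transformation from 10
`z` takes the values: 10 → 5 → 16 → 8

Answer: 8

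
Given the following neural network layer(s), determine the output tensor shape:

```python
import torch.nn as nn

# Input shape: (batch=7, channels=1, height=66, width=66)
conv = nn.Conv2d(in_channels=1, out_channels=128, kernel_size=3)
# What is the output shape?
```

Input: (7, 1, 66, 66) -> Output: (7, 128, 64, 64)

Answer: (7, 128, 64, 64)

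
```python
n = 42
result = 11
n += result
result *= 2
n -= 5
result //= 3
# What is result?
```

Trace:
`n = 42` → n = 42
`result = 11` → result = 11
`n += result` → n = 53
`result *= 2` → result = 22
`n -= 5` → n = 48
`result //= 3` → result = 7
So result = 7

Answer: 7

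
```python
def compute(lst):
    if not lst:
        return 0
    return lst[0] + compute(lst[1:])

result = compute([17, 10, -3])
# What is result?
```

17 + 10 + (-3) + 0 = 24

Answer: 24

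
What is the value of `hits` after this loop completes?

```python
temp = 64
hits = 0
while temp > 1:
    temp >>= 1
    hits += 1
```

Count right shifts until 1
`hits` takes the values: 0 → 1 → 2 → 3 → 4 → 5 → 6

Answer: 6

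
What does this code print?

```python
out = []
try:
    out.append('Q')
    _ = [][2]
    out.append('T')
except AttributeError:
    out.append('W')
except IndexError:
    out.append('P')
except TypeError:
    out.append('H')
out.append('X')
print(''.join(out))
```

Execution trace: 'Q' (try body) → 'P' (except IndexError) → 'X' (after the try/except). Output: QPX

Answer: QPX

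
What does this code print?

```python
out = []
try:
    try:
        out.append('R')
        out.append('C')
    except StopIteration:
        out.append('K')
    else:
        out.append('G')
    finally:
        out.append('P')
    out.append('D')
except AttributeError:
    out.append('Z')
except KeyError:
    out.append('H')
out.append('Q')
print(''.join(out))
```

Execution trace: 'R' (inner try body) → 'C' (inner try body, no exception) → 'G' (inner else) → 'P' (inner finally) → 'D' (try body, no exception) → 'Q' (after the try/except). Output: RCGPDQ

Answer: RCGPDQ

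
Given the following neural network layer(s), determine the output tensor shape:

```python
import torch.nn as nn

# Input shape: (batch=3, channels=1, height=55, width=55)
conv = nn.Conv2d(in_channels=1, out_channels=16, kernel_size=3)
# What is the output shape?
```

Input: (3, 1, 55, 55) -> Output: (3, 16, 53, 53)

Answer: (3, 16, 53, 53)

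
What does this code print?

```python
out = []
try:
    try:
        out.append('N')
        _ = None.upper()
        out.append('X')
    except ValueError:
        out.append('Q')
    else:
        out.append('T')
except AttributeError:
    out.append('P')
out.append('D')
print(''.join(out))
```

Execution trace: 'N' (try body) → 'P' (outer except AttributeError) → 'D' (after the try/except). Output: NPD

Answer: NPD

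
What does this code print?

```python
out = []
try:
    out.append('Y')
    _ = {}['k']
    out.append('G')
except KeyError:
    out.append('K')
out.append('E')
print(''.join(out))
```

Execution trace: 'Y' (try body) → 'K' (except KeyError) → 'E' (after the try/except). Output: YKE

Answer: YKE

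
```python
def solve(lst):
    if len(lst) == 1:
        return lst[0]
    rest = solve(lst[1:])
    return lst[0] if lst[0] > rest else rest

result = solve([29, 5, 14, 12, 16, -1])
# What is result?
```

Recursive max over [29, 5, 14, 12, 16, -1] = 29

Answer: 29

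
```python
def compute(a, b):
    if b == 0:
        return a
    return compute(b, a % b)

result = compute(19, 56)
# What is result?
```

compute(19, 56) -> compute(56, 19) -> compute(19, 18) -> compute(18, 1) -> compute(1, 0) -> 1

Answer: 1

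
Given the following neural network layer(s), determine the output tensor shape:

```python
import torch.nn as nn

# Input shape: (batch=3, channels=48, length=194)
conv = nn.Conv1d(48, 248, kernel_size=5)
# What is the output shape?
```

Input: (3, 48, 194) -> Output: (3, 248, 190)

Answer: (3, 248, 190)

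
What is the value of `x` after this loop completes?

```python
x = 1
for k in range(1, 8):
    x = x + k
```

Start at 1, add 1 through 7
`x` takes the values: 1 → 2 → 4 → 7 → 11 → 16 → 22 → 29

Answer: 29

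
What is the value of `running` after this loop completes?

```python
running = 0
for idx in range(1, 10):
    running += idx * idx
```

Sum of squares 1² to 9² = 285
`running` takes the values: 0 → 1 → 5 → 14 → 30 → 55 → 91 → 140 → 204 → 285

Answer: 285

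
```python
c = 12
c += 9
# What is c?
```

Trace:
`c = 12` → c = 12
`c += 9` → c = 21
So c = 21

Answer: 21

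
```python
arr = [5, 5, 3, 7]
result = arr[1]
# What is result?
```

Trace:
`arr = [5, 5, 3, 7]` → arr = [5, 5, 3, 7]
`result = arr[1]` → result = 5
So result = 5

Answer: 5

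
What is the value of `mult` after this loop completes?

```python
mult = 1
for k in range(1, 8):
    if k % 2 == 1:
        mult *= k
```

Product of odd numbers 1 to 7
`mult` takes the values: 1 → 3 → 15 → 105

Answer: 105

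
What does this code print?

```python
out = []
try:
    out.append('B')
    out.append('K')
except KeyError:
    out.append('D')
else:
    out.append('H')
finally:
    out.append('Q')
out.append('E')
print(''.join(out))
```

Execution trace: 'B' (try body) → 'K' (try body, no exception) → 'H' (else) → 'Q' (finally) → 'E' (after the try/except). Output: BKHQE

Answer: BKHQE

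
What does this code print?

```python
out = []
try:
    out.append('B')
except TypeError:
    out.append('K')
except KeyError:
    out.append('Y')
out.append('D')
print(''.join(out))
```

Execution trace: 'B' (try body, no exception) → 'D' (after the try/except). Output: BD

Answer: BD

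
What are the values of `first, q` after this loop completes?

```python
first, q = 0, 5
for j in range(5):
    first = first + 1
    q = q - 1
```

first goes 0→5, q goes 5→0
`first, q` takes the values: (0, 5) → (1, 5) → (1, 4) → (2, 4) → (2, 3) → (3, 3) → (3, 2) → (4, 2) → (4, 1) → (5, 1) → (5, 0)

Answer: 5, 0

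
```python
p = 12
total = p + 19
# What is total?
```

Trace:
`p = 12` → p = 12
`total = p + 19` → total = 31
So total = 31

Answer: 31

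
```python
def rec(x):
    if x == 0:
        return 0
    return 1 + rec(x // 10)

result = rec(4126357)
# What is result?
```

Count of digits of 4126357: 7

Answer: 7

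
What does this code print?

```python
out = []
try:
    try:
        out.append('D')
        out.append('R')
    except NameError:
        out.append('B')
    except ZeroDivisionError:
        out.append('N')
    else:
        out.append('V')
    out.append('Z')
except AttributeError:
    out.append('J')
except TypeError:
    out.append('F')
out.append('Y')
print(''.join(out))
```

Execution trace: 'D' (inner try body) → 'R' (inner try body, no exception) → 'V' (inner else) → 'Z' (try body, no exception) → 'Y' (after the try/except). Output: DRVZY

Answer: DRVZY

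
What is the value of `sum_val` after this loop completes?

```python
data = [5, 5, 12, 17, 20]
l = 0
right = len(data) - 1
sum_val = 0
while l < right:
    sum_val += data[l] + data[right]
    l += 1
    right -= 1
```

Sum of pairs from ends
`sum_val` takes the values: 0 → 25 → 47

Answer: 47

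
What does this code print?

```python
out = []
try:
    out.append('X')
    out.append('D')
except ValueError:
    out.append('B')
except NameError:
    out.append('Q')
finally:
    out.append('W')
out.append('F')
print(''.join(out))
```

Execution trace: 'X' (try body) → 'D' (try body, no exception) → 'W' (finally) → 'F' (after the try/except). Output: XDWF

Answer: XDWF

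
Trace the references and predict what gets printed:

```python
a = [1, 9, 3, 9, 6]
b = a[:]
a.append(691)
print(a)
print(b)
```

Key concept: slice [:] creates copy.
Step by step:
`a = [1, 9, 3, 9, 6]` → a = [1, 9, 3, 9, 6]
`b = a[:]` → b = [1, 9, 3, 9, 6]
`a.append(691)` → a = [1, 9, 3, 9, 6, 691]
`print(a)` → prints [1, 9, 3, 9, 6, 691]
`print(b)` → prints [1, 9, 3, 9, 6]

Answer:
[1, 9, 3, 9, 6, 691]
[1, 9, 3, 9, 6]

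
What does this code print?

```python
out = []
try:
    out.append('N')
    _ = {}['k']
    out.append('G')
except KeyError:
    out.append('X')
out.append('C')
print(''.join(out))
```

Execution trace: 'N' (try body) → 'X' (except KeyError) → 'C' (after the try/except). Output: NXC

Answer: NXC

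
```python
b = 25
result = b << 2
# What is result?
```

Trace:
`b = 25` → b = 25
`result = b << 2` → result = 100
So result = 100

Answer: 100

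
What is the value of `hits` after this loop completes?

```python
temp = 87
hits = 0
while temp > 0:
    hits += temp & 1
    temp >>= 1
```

Count set bits in 87 (binary: 0b1010111)
`hits` takes the values: 0 → 1 → 2 → 3 → 4 → 5

Answer: 5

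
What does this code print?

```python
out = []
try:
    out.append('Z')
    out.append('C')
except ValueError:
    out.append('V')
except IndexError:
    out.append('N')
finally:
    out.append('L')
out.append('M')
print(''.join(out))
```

Execution trace: 'Z' (try body) → 'C' (try body, no exception) → 'L' (finally) → 'M' (after the try/except). Output: ZCLM

Answer: ZCLM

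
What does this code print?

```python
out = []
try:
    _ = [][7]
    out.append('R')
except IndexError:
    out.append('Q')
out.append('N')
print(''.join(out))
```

Execution trace: 'Q' (except IndexError) → 'N' (after the try/except). Output: QN

Answer: QN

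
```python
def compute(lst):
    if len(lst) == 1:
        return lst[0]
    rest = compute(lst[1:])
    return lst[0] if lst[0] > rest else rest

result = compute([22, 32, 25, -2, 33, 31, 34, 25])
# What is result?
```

Recursive max over [22, 32, 25, -2, 33, 31, 34, 25] = 34

Answer: 34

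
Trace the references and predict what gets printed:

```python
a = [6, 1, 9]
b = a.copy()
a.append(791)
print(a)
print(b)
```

Key concept: list.copy() creates independent copy.
Step by step:
`a = [6, 1, 9]` → a = [6, 1, 9]
`b = a.copy()` → b = [6, 1, 9]
`a.append(791)` → a = [6, 1, 9, 791]
`print(a)` → prints [6, 1, 9, 791]
`print(b)` → prints [6, 1, 9]

Answer:
[6, 1, 9, 791]
[6, 1, 9]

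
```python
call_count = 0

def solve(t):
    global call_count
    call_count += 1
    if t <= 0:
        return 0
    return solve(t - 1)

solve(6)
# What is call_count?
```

Linear recursion stepping by 1: 7 calls from t=6 down to ≤0.

Answer: 7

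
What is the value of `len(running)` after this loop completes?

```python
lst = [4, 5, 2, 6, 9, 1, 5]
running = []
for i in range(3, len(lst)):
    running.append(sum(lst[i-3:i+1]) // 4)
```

Number of 4-element averages
`running` takes the values: [] → [4] → [4, 5] → [4, 5, 4] → [4, 5, 4, 5]
So `len(running)` = 4

Answer: 4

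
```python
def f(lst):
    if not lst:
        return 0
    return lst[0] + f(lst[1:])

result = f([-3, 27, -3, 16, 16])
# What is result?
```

(-3) + 27 + (-3) + 16 + 16 + 0 = 53

Answer: 53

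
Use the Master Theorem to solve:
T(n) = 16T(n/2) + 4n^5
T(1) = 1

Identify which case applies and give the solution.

a=16, b=2, f(n)=4n^5. log_2(16) = 4. Since c=5 > 4 and the regularity condition holds (16(n/2)^5 = (16/2^5)n^5 with 16/2^5 < 1), Case 3 applies: T(n) = Θ(f(n)) = O(n^5).

Answer: O(n^5) - Case 3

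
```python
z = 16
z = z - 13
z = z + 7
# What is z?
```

Trace:
`z = 16` → z = 16
`z = z - 13` → z = 3
`z = z + 7` → z = 10
So z = 10

Answer: 10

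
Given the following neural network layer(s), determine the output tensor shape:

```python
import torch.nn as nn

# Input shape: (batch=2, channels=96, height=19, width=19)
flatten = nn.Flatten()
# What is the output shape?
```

Input: (2, 96, 19, 19) -> Output: (2, 34656)

Answer: (2, 34656)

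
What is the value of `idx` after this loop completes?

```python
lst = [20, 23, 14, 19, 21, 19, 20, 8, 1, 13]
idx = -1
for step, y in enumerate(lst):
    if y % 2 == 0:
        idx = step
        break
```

First even number index in [20, 23, 14, 19, 21, 19, 20, 8, 1, 13]
`idx` takes the values: -1 → 0

Answer: 0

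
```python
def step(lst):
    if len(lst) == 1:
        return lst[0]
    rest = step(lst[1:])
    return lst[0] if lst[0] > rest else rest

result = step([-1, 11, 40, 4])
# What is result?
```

Recursive max over [-1, 11, 40, 4] = 40

Answer: 40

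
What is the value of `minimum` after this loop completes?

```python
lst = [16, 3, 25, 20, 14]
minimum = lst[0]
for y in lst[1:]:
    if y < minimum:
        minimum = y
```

Minimum of [16, 3, 25, 20, 14]
`minimum` takes the values: 16 → 3

Answer: 3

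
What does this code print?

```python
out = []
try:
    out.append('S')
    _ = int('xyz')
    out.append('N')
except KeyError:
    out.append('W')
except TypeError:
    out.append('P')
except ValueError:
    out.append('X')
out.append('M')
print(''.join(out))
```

Execution trace: 'S' (try body) → 'X' (except ValueError) → 'M' (after the try/except). Output: SXM

Answer: SXM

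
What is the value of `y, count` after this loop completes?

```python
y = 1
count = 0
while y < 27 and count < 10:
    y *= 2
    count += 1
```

Double until >= 27 or 10 iterations
`y, count` takes the values: (1, 0) → (2, 0) → (2, 1) → (4, 1) → (4, 2) → (8, 2) → (8, 3) → (16, 3) → (16, 4) → (32, 4) → (32, 5)

Answer: 32, 5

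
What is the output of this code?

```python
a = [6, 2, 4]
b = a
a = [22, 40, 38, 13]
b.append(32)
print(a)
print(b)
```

Key concept: rebinding vs mutation: a is rebound to a new list, b still points at the original.
Step by step:
`a = [6, 2, 4]` → a = [6, 2, 4]
`b = a` → b = [6, 2, 4] (same object as a)
`a = [22, 40, 38, 13]` → a = [22, 40, 38, 13]
`b.append(32)` → b = [6, 2, 4, 32]
`print(a)` → prints [22, 40, 38, 13]
`print(b)` → prints [6, 2, 4, 32]

Answer:
[22, 40, 38, 13]
[6, 2, 4, 32]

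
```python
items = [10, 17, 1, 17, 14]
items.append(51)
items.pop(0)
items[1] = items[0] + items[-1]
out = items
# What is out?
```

Trace:
`items = [10, 17, 1, 17, 14]` → items = [10, 17, 1, 17, 14]
`items.append(51)` → items = [10, 17, 1, 17, 14, 51]
`items.pop(0)` → items = [17, 1, 17, 14, 51]
`items[1] = items[0] + items[-1]` → items = [17, 68, 17, 14, 51]
`out = items` → out = [17, 68, 17, 14, 51]
So out = [17, 68, 17, 14, 51]

Answer: [17, 68, 17, 14, 51]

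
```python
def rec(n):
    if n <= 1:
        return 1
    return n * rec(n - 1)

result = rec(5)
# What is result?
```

rec(5) = 5 * 4 * 3 * 2 * 1 = 120

Answer: 120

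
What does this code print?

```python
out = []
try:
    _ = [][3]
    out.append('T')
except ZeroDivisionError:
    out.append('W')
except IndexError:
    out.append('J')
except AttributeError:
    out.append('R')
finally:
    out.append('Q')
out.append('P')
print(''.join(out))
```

Execution trace: 'J' (except IndexError) → 'Q' (finally) → 'P' (after the try/except). Output: JQP

Answer: JQP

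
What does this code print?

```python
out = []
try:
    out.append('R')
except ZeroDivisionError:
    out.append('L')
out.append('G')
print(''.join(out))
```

Execution trace: 'R' (try body, no exception) → 'G' (after the try/except). Output: RG

Answer: RG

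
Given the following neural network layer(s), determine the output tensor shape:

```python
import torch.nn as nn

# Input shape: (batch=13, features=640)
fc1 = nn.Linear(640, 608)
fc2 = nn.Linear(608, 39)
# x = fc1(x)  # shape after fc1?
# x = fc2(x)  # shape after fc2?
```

Input: (13, 640) -> after fc1: (13, 608) -> Output: (13, 39)

Answer: (13, 39)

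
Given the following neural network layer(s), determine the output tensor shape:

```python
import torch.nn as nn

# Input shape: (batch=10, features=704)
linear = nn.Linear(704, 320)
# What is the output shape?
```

Input: (10, 704) -> Output: (10, 320)

Answer: (10, 320)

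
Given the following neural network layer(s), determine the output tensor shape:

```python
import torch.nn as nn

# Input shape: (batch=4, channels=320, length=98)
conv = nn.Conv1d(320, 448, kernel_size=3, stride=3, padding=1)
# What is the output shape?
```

Input: (4, 320, 98) -> Output: (4, 448, 33)

Answer: (4, 448, 33)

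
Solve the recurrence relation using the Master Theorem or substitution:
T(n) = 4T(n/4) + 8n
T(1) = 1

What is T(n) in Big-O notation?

By Master Theorem: a=4, b=4, f(n)=8n. Since log_4(4) = 1 and f(n) = Θ(n^1), Case 2 applies. T(n) = O(n log n).

Answer: O(n log n)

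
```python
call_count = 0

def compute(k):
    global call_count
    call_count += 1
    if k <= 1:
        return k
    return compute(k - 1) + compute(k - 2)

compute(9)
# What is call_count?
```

Calls(k) = 1 + Calls(k-1) + Calls(k-2); Calls(0)=Calls(1)=1. For k=9 this gives 109.

Answer: 109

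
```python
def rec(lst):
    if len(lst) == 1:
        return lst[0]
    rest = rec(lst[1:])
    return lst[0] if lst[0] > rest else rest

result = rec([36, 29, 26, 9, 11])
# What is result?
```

Recursive max over [36, 29, 26, 9, 11] = 36

Answer: 36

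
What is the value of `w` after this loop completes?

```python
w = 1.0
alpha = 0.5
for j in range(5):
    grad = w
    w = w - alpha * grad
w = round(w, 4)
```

Gradient descent: w = 1.0 * (1 - 0.5)^5
`w` takes the values: 1.0 → 0.5 → 0.25 → 0.125 → 0.0625 → 0.03125 → 0.0312

Answer: 0.0312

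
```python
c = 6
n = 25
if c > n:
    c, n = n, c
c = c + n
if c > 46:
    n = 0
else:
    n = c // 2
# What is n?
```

Trace:
`c = 6` → c = 6
`n = 25` → n = 25
`if c > n: ...` → c > n is False → no variable changes
`c = c + n` → c = 31
`if c > 46: ...` → c > 46 is False, take else branch → n = 15
So n = 15

Answer: 15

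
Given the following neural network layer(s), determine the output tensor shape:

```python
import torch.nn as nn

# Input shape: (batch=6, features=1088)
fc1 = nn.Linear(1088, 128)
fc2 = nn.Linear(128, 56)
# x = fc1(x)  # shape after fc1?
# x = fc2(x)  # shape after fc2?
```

Input: (6, 1088) -> after fc1: (6, 128) -> Output: (6, 56)

Answer: (6, 56)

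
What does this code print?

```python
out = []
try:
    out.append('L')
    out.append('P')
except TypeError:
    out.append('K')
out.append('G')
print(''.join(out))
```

Execution trace: 'L' (try body) → 'P' (try body, no exception) → 'G' (after the try/except). Output: LPG

Answer: LPG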